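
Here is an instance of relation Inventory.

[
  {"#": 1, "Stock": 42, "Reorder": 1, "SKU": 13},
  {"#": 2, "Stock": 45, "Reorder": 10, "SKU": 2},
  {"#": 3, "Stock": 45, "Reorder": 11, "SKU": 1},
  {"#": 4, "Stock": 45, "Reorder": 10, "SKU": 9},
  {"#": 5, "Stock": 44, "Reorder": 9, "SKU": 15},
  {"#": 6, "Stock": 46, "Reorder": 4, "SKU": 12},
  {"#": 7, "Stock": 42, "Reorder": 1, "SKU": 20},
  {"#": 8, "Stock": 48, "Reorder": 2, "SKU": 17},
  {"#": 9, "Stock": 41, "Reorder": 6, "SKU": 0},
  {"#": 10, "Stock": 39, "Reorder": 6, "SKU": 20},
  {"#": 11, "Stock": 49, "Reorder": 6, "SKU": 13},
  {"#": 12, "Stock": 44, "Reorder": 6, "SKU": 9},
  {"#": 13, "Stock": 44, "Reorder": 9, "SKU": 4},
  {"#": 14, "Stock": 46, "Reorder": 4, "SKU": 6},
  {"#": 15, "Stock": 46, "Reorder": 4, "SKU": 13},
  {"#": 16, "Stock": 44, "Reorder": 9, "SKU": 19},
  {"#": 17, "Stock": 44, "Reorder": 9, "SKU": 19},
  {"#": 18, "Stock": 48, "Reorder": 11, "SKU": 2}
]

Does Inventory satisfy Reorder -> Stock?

Reorder=1: rows 1, 7 → Stock = 42, 42 ✓
Reorder=10: rows 2, 4 → Stock = 45, 45 ✓
Reorder=11: rows 3, 18 → Stock takes values {45, 48} — violation
Reorder=9: rows 5, 13, 16, 17 → Stock = 44, 44, 44, 44 ✓
Reorder=4: rows 6, 14, 15 → Stock = 46, 46, 46 ✓
Reorder=2: row 8 → Stock = 48 ✓
Reorder=6: rows 9, 10, 11, 12 → Stock takes values {41, 39, 49, 44} — violation
Two rows agree on Reorder but differ on Stock, so Reorder -> Stock does not hold.

No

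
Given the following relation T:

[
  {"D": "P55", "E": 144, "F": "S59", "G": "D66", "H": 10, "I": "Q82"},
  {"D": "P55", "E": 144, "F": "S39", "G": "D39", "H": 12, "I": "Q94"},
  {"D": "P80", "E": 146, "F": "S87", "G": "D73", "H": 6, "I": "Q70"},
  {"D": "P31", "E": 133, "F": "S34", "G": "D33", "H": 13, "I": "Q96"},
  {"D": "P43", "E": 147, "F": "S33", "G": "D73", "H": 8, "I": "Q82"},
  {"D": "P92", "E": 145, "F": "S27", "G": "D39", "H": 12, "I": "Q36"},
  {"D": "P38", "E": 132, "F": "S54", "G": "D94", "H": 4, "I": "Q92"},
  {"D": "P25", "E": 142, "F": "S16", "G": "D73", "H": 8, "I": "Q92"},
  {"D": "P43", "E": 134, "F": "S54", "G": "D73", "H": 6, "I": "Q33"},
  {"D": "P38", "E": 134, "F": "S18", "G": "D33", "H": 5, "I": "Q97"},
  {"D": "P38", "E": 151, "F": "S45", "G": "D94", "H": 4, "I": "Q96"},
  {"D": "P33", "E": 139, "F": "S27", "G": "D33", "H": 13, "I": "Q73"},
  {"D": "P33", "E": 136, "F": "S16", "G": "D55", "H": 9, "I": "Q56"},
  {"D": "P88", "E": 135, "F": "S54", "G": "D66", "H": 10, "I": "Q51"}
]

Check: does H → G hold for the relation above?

H=10: 2 rows → G = D66, D66 ✓
H=12: 2 rows → G = D39, D39 ✓
H=6: 2 rows → G = D73, D73 ✓
H=13: 2 rows → G = D33, D33 ✓
H=8: 2 rows → G = D73, D73 ✓
H=4: 2 rows → G = D94, D94 ✓
H=5: 1 row → G = D33 ✓
H=9: 1 row → G = D55 ✓
Every H value is associated with a single G value, so H → G holds.

Yes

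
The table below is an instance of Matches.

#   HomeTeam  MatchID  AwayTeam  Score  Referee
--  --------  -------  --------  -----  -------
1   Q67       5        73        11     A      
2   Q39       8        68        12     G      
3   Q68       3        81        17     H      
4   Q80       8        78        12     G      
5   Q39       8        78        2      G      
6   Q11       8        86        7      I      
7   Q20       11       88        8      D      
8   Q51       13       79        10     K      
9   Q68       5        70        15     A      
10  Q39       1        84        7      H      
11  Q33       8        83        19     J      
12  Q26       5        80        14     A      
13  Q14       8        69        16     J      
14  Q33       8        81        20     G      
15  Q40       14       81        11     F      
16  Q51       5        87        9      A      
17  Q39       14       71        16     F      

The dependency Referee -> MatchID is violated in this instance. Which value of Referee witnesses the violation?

Referee=A: rows 1, 9, 12, 16 → MatchID = 5, 5, 5, 5 ✓
Referee=G: rows 2, 4, 5, 14 → MatchID = 8, 8, 8, 8 ✓
Referee=H: rows 3, 10 → MatchID takes values {3, 1} — violation
Referee=I: row 6 → MatchID = 8 ✓
Referee=D: row 7 → MatchID = 11 ✓
Referee=K: row 8 → MatchID = 13 ✓
Referee=J: rows 11, 13 → MatchID = 8, 8 ✓
Referee=F: rows 15, 17 → MatchID = 14, 14 ✓
The only Referee value with inconsistent MatchID is Referee=H.

H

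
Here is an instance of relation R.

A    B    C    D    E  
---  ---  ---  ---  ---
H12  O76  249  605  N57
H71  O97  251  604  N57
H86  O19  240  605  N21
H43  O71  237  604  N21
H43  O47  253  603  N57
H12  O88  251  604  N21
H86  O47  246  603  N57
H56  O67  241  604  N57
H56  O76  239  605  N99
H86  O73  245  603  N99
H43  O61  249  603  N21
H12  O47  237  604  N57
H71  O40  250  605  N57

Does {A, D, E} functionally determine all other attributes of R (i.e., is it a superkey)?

All 13 rows have distinct {A, D, E} values, so {A, D, E} → (all attributes) holds and {A, D, E} is a superkey.

Yes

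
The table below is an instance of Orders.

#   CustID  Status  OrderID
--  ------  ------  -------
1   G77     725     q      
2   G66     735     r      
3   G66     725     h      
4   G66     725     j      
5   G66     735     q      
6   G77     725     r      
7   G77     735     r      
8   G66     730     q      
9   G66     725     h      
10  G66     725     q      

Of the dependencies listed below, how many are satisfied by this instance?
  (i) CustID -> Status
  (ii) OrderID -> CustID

(i) CustID -> Status: CustID=G77: rows 1, 6, 7 → Status takes values {725, 735} — violation; CustID=G66: rows 2, 3, 4, 5, 8, 9, 10 → Status takes values {735, 725, 730} — violation — fails.
(ii) OrderID -> CustID: OrderID=q: rows 1, 5, 8, 10 → CustID takes values {G77, G66} — violation; OrderID=r: rows 2, 6, 7 → CustID takes values {G66, G77} — violation — fails.
None of the 2 dependencies hold.

0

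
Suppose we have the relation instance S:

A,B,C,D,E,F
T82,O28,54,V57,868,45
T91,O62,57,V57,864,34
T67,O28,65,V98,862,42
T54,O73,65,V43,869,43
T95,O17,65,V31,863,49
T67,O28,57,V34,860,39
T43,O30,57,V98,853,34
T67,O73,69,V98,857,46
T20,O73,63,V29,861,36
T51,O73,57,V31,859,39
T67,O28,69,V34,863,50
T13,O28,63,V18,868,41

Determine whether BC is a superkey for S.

All 12 rows have distinct BC values, so BC → (all attributes) holds and BC is a superkey.

Yes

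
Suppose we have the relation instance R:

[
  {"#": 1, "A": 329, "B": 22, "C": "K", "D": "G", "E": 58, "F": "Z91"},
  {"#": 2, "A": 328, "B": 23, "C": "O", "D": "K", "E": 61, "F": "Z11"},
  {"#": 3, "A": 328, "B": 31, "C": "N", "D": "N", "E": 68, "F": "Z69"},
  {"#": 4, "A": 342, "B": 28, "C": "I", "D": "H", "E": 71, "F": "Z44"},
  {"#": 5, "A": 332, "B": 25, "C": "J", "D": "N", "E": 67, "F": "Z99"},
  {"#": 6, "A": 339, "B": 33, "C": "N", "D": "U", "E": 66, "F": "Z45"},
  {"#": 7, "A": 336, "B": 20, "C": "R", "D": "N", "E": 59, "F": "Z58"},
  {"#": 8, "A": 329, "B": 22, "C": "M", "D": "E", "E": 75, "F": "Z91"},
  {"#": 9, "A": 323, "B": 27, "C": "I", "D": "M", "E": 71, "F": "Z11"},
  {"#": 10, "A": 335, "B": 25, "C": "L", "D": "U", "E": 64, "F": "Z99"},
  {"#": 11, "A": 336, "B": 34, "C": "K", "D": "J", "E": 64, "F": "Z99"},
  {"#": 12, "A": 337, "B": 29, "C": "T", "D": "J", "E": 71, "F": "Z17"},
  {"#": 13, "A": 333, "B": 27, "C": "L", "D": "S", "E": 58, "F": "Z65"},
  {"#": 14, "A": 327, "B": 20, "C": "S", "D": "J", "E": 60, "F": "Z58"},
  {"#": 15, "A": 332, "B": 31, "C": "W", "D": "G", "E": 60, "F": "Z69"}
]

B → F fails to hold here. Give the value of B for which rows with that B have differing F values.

27

B=22: rows 1, 8 → F = Z91, Z91 ✓
B=23: row 2 → F = Z11 ✓
B=31: rows 3, 15 → F = Z69, Z69 ✓
B=28: row 4 → F = Z44 ✓
B=25: rows 5, 10 → F = Z99, Z99 ✓
B=33: row 6 → F = Z45 ✓
B=20: rows 7, 14 → F = Z58, Z58 ✓
B=27: rows 9, 13 → F takes values {Z11, Z65} — violation
B=34: row 11 → F = Z99 ✓
B=29: row 12 → F = Z17 ✓
The only B value with inconsistent F is B=27.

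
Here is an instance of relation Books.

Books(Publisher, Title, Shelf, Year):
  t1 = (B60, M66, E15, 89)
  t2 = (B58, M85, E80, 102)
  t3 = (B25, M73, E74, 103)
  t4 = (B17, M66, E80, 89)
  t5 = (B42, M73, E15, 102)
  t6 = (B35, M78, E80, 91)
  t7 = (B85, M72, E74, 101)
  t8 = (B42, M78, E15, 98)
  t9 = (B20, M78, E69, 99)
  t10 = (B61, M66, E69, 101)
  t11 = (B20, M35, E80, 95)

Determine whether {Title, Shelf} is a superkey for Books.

Yes

All 11 rows have distinct {Title, Shelf} values, so {Title, Shelf} → (all attributes) holds and {Title, Shelf} is a superkey.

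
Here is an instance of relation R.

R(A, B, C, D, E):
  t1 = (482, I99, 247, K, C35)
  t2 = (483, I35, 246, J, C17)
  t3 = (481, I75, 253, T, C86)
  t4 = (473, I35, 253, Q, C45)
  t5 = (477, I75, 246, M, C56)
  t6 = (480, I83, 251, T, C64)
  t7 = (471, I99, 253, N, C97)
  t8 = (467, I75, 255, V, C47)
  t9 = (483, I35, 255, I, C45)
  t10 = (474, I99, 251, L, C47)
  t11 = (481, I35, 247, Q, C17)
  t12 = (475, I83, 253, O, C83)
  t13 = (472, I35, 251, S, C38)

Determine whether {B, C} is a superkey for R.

All 13 rows have distinct {B, C} values, so {B, C} → (all attributes) holds and {B, C} is a superkey.

Yes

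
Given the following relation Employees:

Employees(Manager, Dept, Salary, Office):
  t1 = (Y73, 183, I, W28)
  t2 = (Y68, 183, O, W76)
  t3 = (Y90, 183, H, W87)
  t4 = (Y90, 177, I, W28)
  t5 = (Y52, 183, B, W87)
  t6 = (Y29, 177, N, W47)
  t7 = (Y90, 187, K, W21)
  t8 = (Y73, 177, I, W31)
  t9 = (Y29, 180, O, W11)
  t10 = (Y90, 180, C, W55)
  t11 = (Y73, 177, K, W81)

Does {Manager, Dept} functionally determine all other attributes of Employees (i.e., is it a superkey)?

Rows 8 and 11 have the same {Manager, Dept} value (Manager=Y73, Dept=177) but are distinct tuples, so {Manager, Dept} does not determine every attribute — not a superkey.

No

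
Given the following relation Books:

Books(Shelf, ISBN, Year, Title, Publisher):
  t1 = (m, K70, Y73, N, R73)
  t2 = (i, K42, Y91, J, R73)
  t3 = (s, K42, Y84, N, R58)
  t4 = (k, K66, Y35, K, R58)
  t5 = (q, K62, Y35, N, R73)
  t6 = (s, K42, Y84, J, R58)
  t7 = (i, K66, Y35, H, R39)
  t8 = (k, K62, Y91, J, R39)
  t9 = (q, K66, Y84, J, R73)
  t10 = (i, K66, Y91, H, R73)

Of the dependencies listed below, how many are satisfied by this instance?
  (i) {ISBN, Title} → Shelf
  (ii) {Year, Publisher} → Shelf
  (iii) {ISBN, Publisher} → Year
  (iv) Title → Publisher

(i) {ISBN, Title} → Shelf: (ISBN=K42, Title=J): rows 2, 6 → Shelf takes values {i, s} — violation — fails.
(ii) {Year, Publisher} → Shelf: every LHS value maps to a single RHS value — holds.
(iii) {ISBN, Publisher} → Year: (ISBN=K66, Publisher=R73): rows 9, 10 → Year takes values {Y84, Y91} — violation — fails.
(iv) Title → Publisher: Title=N: rows 1, 3, 5 → Publisher takes values {R73, R58} — violation; Title=J: rows 2, 6, 8, 9 → Publisher takes values {R73, R58, R39} — violation; Title=H: rows 7, 10 → Publisher takes values {R39, R73} — violation — fails.
1 of the 4 dependencies holds.

1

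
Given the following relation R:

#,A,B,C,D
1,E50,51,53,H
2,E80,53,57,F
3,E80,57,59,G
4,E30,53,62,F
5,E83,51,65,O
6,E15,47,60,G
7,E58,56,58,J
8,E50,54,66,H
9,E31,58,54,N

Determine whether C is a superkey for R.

Yes

All 9 rows have distinct C values, so C → (all attributes) holds and C is a superkey.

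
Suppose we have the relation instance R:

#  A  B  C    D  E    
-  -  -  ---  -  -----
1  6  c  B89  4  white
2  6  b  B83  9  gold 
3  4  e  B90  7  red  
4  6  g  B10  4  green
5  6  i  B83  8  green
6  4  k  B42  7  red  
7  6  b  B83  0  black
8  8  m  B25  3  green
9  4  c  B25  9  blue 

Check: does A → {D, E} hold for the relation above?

A=6: rows 1, 2, 4, 5, 7 → {D,E} takes values {(4, white), (9, gold), (4, green), (8, green), (0, black)} — violation
A=4: rows 3, 6, 9 → {D,E} takes values {(7, red), (9, blue)} — violation
A=8: row 8 → {D,E} = (3, green) ✓
Two rows agree on A but differ on {D, E}, so A → {D, E} does not hold.

No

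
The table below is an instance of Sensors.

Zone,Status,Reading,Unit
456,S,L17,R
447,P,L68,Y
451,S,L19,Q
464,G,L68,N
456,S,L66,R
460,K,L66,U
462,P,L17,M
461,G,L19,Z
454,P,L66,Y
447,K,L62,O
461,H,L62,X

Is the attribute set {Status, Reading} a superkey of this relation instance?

Yes

All 11 rows have distinct {Status, Reading} values, so {Status, Reading} → (all attributes) holds and {Status, Reading} is a superkey.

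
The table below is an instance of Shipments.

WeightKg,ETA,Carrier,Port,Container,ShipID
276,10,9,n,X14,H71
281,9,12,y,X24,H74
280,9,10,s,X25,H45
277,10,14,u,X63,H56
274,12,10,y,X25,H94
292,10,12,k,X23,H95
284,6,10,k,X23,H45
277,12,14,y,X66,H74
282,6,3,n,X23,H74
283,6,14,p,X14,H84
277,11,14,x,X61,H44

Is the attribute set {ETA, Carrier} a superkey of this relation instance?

Yes

All 11 rows have distinct {ETA, Carrier} values, so {ETA, Carrier} → (all attributes) holds and {ETA, Carrier} is a superkey.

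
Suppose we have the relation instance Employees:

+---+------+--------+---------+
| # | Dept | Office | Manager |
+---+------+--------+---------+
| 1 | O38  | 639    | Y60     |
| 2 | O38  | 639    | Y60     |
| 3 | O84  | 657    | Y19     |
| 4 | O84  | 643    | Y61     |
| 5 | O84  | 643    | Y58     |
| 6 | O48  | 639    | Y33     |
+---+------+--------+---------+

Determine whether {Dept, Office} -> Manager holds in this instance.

No

(Dept=O38, Office=639): rows 1, 2 → Manager = Y60, Y60 ✓
(Dept=O84, Office=657): row 3 → Manager = Y19 ✓
(Dept=O84, Office=643): rows 4, 5 → Manager takes values {Y61, Y58} — violation
(Dept=O48, Office=639): row 6 → Manager = Y33 ✓
Two rows agree on {Dept, Office} but differ on Manager, so {Dept, Office} -> Manager does not hold.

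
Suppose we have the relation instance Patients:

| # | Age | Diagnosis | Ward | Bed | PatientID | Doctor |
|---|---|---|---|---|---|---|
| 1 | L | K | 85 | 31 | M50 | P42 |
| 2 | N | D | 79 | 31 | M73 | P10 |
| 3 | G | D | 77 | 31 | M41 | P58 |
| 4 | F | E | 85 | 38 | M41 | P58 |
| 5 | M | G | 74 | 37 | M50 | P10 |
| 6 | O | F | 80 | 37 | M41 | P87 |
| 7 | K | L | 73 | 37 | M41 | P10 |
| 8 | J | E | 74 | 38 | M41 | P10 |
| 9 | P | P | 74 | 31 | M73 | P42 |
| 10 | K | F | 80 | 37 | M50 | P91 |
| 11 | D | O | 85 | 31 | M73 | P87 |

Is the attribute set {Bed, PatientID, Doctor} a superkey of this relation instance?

All 11 rows have distinct {Bed, PatientID, Doctor} values, so {Bed, PatientID, Doctor} → (all attributes) holds and {Bed, PatientID, Doctor} is a superkey.

Yes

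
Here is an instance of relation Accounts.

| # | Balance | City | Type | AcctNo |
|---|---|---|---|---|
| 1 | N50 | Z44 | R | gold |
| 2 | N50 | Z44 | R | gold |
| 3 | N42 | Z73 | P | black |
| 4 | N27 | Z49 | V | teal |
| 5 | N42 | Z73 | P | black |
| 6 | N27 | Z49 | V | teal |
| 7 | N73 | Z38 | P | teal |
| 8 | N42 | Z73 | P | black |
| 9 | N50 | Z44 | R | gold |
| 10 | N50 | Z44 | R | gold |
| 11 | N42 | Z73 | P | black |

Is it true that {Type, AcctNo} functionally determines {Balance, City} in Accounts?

(Type=R, AcctNo=gold): rows 1, 2, 9, 10 → {Balance,City} = (N50, Z44), (N50, Z44), (N50, Z44), (N50, Z44) ✓
(Type=P, AcctNo=black): rows 3, 5, 8, 11 → {Balance,City} = (N42, Z73), (N42, Z73), (N42, Z73), (N42, Z73) ✓
(Type=V, AcctNo=teal): rows 4, 6 → {Balance,City} = (N27, Z49), (N27, Z49) ✓
(Type=P, AcctNo=teal): row 7 → {Balance,City} = (N73, Z38) ✓
Every {Type, AcctNo} value is associated with a single {Balance, City} value, so {Type, AcctNo} -> {Balance, City} holds.

Yes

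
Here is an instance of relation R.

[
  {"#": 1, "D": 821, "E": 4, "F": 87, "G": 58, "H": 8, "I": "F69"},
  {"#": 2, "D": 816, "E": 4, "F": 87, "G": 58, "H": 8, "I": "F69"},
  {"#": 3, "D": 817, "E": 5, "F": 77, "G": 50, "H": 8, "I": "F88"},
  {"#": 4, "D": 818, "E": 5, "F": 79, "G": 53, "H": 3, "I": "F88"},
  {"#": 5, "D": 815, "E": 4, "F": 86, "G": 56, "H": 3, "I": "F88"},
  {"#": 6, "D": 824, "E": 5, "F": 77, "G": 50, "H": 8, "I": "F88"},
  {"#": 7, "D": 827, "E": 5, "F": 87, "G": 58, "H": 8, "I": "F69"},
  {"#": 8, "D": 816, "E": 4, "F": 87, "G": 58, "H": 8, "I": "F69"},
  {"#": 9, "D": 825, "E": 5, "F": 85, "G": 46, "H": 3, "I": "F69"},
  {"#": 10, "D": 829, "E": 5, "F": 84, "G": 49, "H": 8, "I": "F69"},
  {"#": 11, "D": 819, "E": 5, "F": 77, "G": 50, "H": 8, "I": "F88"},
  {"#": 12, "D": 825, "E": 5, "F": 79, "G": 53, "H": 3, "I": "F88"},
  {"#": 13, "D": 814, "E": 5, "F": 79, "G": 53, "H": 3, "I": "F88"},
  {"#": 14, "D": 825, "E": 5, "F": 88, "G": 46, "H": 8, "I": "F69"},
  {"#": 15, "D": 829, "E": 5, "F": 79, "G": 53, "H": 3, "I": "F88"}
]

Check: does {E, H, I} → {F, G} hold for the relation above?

(E=4, H=8, I=F69): rows 1, 2, 8 → {F,G} = (87, 58), (87, 58), (87, 58) ✓
(E=5, H=8, I=F88): rows 3, 6, 11 → {F,G} = (77, 50), (77, 50), (77, 50) ✓
(E=5, H=3, I=F88): rows 4, 12, 13, 15 → {F,G} = (79, 53), (79, 53), (79, 53), (79, 53) ✓
(E=4, H=3, I=F88): row 5 → {F,G} = (86, 56) ✓
(E=5, H=8, I=F69): rows 7, 10, 14 → {F,G} takes values {(87, 58), (84, 49), (88, 46)} — violation
(E=5, H=3, I=F69): row 9 → {F,G} = (85, 46) ✓
Two rows agree on {E, H, I} but differ on {F, G}, so {E, H, I} → {F, G} does not hold.

No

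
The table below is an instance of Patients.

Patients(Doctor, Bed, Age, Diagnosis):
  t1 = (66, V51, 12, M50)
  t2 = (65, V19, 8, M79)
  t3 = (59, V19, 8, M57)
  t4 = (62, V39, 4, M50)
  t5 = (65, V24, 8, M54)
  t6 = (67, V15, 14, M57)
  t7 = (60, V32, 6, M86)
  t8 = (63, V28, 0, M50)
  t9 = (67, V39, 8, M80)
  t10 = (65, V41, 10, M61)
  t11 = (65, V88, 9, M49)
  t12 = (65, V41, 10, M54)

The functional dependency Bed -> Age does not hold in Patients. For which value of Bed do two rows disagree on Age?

Bed=V51: row 1 → Age = 12 ✓
Bed=V19: rows 2, 3 → Age = 8, 8 ✓
Bed=V39: rows 4, 9 → Age takes values {4, 8} — violation
Bed=V24: row 5 → Age = 8 ✓
Bed=V15: row 6 → Age = 14 ✓
Bed=V32: row 7 → Age = 6 ✓
Bed=V28: row 8 → Age = 0 ✓
Bed=V41: rows 10, 12 → Age = 10, 10 ✓
Bed=V88: row 11 → Age = 9 ✓
The only Bed value with inconsistent Age is Bed=V39.

V39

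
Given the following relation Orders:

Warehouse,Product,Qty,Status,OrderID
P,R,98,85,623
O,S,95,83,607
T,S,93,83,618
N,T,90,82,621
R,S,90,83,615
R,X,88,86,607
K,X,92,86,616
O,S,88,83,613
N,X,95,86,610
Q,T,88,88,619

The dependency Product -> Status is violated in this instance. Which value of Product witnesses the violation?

Product=R: 1 row → Status = 85 ✓
Product=S: 4 rows → Status = 83, 83, 83, 83 ✓
Product=T: 2 rows → Status takes values {82, 88} — violation
Product=X: 3 rows → Status = 86, 86, 86 ✓
The only Product value with inconsistent Status is Product=T.

T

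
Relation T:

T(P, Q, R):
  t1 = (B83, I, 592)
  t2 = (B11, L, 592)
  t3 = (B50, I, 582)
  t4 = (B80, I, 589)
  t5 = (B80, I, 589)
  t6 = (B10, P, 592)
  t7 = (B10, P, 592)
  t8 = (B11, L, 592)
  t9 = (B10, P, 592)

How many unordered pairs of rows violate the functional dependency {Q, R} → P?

0

(Q=L, R=592): all 2 rows agree on P — 0 pairs.
(Q=I, R=589): all 2 rows agree on P — 0 pairs.
(Q=P, R=592): all 3 rows agree on P — 0 pairs.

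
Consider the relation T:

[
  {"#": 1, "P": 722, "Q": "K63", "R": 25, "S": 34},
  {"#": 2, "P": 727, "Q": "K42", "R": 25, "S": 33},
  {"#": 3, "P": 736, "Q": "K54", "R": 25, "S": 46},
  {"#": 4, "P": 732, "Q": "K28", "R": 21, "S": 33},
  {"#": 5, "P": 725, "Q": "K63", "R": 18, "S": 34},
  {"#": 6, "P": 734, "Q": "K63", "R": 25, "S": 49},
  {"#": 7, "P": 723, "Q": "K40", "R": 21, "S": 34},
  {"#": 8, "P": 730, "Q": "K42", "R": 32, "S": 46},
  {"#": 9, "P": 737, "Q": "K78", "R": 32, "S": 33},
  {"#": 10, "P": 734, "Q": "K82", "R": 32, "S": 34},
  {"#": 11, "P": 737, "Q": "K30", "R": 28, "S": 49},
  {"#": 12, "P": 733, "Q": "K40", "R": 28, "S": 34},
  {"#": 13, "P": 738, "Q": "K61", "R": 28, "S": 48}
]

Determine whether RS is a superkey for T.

All 13 rows have distinct RS values, so RS → (all attributes) holds and RS is a superkey.

Yes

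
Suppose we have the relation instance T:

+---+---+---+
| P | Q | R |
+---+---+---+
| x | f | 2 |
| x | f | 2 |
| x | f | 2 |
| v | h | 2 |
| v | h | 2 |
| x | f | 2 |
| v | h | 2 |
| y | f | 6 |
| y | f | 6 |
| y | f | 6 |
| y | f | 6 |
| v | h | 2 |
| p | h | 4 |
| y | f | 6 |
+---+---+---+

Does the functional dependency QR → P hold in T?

Yes

(Q=f, R=2): 4 rows → P = x, x, x, x ✓
(Q=h, R=2): 4 rows → P = v, v, v, v ✓
(Q=f, R=6): 5 rows → P = y, y, y, y, y ✓
(Q=h, R=4): 1 row → P = p ✓
Every QR value is associated with a single P value, so QR → P holds.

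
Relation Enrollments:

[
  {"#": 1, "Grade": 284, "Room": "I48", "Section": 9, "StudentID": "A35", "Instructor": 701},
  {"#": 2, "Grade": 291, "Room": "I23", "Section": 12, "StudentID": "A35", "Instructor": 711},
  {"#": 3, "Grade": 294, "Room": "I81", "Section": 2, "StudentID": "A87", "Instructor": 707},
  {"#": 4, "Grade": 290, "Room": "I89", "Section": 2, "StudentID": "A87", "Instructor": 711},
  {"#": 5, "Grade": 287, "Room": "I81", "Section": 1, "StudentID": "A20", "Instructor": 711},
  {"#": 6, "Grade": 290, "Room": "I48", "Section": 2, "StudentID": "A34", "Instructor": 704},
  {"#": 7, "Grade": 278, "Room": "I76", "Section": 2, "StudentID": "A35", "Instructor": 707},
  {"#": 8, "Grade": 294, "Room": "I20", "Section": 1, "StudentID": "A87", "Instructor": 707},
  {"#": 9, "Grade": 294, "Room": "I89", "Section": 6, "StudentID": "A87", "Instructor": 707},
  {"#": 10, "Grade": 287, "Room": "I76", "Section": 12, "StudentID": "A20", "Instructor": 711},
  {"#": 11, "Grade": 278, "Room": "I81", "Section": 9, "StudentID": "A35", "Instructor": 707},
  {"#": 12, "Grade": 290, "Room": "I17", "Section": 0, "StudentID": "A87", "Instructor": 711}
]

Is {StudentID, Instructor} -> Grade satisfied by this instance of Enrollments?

Yes

(StudentID=A35, Instructor=701): row 1 → Grade = 284 ✓
(StudentID=A35, Instructor=711): row 2 → Grade = 291 ✓
(StudentID=A87, Instructor=707): rows 3, 8, 9 → Grade = 294, 294, 294 ✓
(StudentID=A87, Instructor=711): rows 4, 12 → Grade = 290, 290 ✓
(StudentID=A20, Instructor=711): rows 5, 10 → Grade = 287, 287 ✓
(StudentID=A34, Instructor=704): row 6 → Grade = 290 ✓
(StudentID=A35, Instructor=707): rows 7, 11 → Grade = 278, 278 ✓
Every {StudentID, Instructor} value is associated with a single Grade value, so {StudentID, Instructor} -> Grade holds.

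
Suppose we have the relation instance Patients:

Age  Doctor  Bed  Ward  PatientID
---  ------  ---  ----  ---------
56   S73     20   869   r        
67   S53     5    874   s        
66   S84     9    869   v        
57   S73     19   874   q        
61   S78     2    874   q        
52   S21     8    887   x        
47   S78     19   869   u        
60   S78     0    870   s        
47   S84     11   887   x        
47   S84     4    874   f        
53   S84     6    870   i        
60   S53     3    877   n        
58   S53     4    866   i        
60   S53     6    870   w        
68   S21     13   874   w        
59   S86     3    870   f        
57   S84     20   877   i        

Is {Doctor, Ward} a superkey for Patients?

All 17 rows have distinct {Doctor, Ward} values, so {Doctor, Ward} → (all attributes) holds and {Doctor, Ward} is a superkey.

Yes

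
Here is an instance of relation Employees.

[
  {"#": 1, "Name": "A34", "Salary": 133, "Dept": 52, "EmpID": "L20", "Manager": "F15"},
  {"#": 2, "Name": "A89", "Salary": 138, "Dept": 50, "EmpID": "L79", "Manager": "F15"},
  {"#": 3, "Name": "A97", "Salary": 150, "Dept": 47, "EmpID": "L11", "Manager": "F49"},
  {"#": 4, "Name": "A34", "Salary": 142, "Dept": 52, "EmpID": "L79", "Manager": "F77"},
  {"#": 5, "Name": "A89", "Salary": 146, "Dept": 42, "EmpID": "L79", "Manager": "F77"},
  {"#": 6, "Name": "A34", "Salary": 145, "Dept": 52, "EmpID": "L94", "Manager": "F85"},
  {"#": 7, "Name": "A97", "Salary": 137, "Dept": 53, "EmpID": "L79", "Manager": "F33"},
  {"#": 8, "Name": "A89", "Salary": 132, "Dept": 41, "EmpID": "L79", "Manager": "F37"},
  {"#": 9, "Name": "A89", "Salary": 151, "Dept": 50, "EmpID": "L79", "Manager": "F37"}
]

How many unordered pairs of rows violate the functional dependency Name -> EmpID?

4

Name=A34: violating pairs (1,4), (1,6), (4,6) — 3 pairs.
Name=A89: all 4 rows agree on EmpID — 0 pairs.
Name=A97: violating pairs (3,7) — 1 pair.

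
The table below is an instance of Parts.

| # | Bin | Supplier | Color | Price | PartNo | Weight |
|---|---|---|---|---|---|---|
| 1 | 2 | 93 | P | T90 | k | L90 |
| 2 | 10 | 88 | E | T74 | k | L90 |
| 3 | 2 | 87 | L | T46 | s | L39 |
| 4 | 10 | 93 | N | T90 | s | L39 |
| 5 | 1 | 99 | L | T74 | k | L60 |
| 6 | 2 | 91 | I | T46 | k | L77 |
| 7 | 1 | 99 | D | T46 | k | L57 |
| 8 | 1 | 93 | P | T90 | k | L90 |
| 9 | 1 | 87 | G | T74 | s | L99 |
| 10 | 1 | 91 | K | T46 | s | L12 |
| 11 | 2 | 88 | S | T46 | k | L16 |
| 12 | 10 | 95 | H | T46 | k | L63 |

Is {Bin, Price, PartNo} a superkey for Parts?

Rows 6 and 11 have the same {Bin, Price, PartNo} value (Bin=2, Price=T46, PartNo=k) but are distinct tuples, so {Bin, Price, PartNo} does not determine every attribute — not a superkey.

No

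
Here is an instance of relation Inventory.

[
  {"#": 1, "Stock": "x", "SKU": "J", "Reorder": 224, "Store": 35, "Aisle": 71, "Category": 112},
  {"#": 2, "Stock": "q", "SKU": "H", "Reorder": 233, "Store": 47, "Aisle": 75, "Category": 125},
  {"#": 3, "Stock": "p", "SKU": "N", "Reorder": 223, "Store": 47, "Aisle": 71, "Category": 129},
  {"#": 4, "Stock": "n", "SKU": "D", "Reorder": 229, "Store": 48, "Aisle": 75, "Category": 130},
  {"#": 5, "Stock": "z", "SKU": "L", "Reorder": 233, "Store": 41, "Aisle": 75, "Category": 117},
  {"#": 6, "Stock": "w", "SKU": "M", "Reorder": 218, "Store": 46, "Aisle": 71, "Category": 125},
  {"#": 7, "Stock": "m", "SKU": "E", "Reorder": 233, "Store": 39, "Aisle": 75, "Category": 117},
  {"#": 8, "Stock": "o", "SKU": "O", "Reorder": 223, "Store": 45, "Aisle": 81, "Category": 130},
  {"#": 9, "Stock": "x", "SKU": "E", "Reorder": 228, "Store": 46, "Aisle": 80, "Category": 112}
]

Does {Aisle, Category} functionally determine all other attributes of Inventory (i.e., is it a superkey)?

No

Rows 5 and 7 have the same {Aisle, Category} value (Aisle=75, Category=117) but are distinct tuples, so {Aisle, Category} does not determine every attribute — not a superkey.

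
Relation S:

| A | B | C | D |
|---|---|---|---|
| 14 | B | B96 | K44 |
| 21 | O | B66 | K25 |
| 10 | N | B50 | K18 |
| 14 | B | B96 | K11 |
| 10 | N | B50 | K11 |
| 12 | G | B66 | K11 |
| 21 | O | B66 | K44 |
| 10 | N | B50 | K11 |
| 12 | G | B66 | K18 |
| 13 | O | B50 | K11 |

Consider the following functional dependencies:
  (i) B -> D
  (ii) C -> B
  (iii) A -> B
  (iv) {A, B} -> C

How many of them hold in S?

(i) B -> D: B=B: 2 rows → D takes values {K44, K11} — violation; B=O: 3 rows → D takes values {K25, K44, K11} — violation; B=N: 3 rows → D takes values {K18, K11} — violation; B=G: 2 rows → D takes values {K11, K18} — violation — fails.
(ii) C -> B: C=B66: 4 rows → B takes values {O, G} — violation; C=B50: 4 rows → B takes values {N, O} — violation — fails.
(iii) A -> B: every LHS value maps to a single RHS value — holds.
(iv) {A, B} -> C: every LHS value maps to a single RHS value — holds.
2 of the 4 dependencies hold.

2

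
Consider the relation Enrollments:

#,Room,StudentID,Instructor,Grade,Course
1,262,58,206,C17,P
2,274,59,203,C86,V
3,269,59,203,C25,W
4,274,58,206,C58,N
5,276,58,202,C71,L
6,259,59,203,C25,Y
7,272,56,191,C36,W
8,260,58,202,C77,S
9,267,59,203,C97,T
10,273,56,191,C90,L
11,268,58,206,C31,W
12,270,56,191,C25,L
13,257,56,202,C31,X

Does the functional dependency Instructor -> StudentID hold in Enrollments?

Instructor=206: rows 1, 4, 11 → StudentID = 58, 58, 58 ✓
Instructor=203: rows 2, 3, 6, 9 → StudentID = 59, 59, 59, 59 ✓
Instructor=202: rows 5, 8, 13 → StudentID takes values {58, 56} — violation
Instructor=191: rows 7, 10, 12 → StudentID = 56, 56, 56 ✓
Two rows agree on Instructor but differ on StudentID, so Instructor -> StudentID does not hold.

No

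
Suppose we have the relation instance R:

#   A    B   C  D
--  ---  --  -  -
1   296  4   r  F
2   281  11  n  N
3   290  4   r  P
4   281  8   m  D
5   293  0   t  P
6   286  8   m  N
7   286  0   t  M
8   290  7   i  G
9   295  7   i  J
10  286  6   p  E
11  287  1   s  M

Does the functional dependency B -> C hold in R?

Yes

B=4: rows 1, 3 → C = r, r ✓
B=11: row 2 → C = n ✓
B=8: rows 4, 6 → C = m, m ✓
B=0: rows 5, 7 → C = t, t ✓
B=7: rows 8, 9 → C = i, i ✓
B=6: row 10 → C = p ✓
B=1: row 11 → C = s ✓
Every B value is associated with a single C value, so B -> C holds.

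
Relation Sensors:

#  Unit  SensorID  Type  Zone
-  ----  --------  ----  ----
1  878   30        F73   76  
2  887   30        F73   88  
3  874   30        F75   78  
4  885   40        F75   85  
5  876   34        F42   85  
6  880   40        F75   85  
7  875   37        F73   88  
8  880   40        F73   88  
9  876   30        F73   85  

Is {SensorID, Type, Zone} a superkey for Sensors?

No

Rows 4 and 6 have the same {SensorID, Type, Zone} value (SensorID=40, Type=F75, Zone=85) but are distinct tuples, so {SensorID, Type, Zone} does not determine every attribute — not a superkey.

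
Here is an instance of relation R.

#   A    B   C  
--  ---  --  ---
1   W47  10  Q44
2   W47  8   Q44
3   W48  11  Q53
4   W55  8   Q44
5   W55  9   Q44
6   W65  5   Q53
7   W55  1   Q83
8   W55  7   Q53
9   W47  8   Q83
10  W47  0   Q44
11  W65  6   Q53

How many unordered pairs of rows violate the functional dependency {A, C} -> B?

(A=W47, C=Q44): violating pairs (1,2), (1,10), (2,10) — 3 pairs.
(A=W55, C=Q44): violating pairs (4,5) — 1 pair.
(A=W65, C=Q53): violating pairs (6,11) — 1 pair.

5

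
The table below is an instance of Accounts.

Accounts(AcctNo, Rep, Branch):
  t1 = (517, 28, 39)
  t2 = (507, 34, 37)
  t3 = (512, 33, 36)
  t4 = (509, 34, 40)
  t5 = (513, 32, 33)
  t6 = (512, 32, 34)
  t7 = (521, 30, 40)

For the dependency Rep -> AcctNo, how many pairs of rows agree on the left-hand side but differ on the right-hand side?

Rep=34: violating pairs (2,4) — 1 pair.
Rep=32: violating pairs (5,6) — 1 pair.

2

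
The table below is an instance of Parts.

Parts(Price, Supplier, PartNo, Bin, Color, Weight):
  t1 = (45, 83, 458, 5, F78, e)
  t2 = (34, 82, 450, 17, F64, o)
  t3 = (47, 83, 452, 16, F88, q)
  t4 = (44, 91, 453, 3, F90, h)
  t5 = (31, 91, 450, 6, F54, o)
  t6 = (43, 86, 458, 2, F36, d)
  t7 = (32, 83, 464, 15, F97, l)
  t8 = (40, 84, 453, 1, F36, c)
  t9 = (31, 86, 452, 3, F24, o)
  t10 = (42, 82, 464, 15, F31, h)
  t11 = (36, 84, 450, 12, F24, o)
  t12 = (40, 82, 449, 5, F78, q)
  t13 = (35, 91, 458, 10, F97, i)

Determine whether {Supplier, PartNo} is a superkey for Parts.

Yes

All 13 rows have distinct {Supplier, PartNo} values, so {Supplier, PartNo} → (all attributes) holds and {Supplier, PartNo} is a superkey.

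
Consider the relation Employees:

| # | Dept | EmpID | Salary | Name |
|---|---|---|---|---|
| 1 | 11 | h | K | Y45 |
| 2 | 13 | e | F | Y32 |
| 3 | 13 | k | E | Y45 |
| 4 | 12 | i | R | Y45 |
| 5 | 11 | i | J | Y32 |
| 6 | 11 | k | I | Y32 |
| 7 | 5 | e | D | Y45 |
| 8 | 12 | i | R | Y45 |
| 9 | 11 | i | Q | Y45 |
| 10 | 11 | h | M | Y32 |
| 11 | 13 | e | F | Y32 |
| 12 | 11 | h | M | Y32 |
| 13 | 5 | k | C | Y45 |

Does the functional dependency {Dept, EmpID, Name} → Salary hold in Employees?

Yes

(Dept=11, EmpID=h, Name=Y45): row 1 → Salary = K ✓
(Dept=13, EmpID=e, Name=Y32): rows 2, 11 → Salary = F, F ✓
(Dept=13, EmpID=k, Name=Y45): row 3 → Salary = E ✓
(Dept=12, EmpID=i, Name=Y45): rows 4, 8 → Salary = R, R ✓
(Dept=11, EmpID=i, Name=Y32): row 5 → Salary = J ✓
(Dept=11, EmpID=k, Name=Y32): row 6 → Salary = I ✓
(Dept=5, EmpID=e, Name=Y45): row 7 → Salary = D ✓
(Dept=11, EmpID=i, Name=Y45): row 9 → Salary = Q ✓
(Dept=11, EmpID=h, Name=Y32): rows 10, 12 → Salary = M, M ✓
(Dept=5, EmpID=k, Name=Y45): row 13 → Salary = C ✓
Every {Dept, EmpID, Name} value is associated with a single Salary value, so {Dept, EmpID, Name} → Salary holds.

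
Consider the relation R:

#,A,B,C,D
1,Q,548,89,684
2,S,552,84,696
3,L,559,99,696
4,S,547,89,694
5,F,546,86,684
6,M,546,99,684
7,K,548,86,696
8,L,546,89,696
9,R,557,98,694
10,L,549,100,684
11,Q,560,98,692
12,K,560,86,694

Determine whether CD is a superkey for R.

All 12 rows have distinct CD values, so CD → (all attributes) holds and CD is a superkey.

Yes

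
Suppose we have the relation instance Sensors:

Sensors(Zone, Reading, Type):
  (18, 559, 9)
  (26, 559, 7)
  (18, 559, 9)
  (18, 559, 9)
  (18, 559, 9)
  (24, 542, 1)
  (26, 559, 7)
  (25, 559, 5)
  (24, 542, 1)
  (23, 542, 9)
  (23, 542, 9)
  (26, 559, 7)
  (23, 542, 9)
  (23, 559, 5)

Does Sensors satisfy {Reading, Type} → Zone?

(Reading=559, Type=9): 4 rows → Zone = 18, 18, 18, 18 ✓
(Reading=559, Type=7): 3 rows → Zone = 26, 26, 26 ✓
(Reading=542, Type=1): 2 rows → Zone = 24, 24 ✓
(Reading=559, Type=5): 2 rows → Zone takes values {25, 23} — violation
(Reading=542, Type=9): 3 rows → Zone = 23, 23, 23 ✓
Two rows agree on {Reading, Type} but differ on Zone, so {Reading, Type} → Zone does not hold.

No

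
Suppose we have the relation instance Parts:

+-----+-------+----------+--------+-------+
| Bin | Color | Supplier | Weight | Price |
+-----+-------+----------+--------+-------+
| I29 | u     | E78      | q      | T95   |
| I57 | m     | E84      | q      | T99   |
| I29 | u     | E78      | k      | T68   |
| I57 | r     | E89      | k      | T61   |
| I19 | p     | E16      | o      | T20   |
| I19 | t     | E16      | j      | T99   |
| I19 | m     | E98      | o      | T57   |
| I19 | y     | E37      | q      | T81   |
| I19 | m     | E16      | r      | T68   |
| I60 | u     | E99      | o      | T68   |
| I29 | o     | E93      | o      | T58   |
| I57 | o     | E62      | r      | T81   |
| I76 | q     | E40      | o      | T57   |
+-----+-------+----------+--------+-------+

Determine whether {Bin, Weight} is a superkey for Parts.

Two distinct rows share (Bin=I19, Weight=o), so {Bin, Weight} does not determine every attribute — not a superkey.

No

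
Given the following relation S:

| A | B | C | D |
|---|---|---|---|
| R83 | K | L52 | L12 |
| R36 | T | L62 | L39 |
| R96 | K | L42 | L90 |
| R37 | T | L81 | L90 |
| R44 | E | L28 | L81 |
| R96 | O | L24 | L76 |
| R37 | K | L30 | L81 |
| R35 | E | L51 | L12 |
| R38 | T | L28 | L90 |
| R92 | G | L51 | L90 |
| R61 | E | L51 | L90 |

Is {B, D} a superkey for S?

Two distinct rows share (B=T, D=L90), so {B, D} does not determine every attribute — not a superkey.

No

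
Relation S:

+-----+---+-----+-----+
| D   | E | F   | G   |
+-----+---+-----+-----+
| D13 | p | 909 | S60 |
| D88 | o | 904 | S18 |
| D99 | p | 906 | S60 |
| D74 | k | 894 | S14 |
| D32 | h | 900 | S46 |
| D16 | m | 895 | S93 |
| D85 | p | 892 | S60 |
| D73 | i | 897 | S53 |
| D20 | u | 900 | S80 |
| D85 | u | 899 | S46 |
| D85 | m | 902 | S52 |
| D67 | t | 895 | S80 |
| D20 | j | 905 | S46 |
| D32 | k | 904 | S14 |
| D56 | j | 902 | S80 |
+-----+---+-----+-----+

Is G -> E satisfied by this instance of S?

No

G=S60: 3 rows → E = p, p, p ✓
G=S18: 1 row → E = o ✓
G=S14: 2 rows → E = k, k ✓
G=S46: 3 rows → E takes values {h, u, j} — violation
G=S93: 1 row → E = m ✓
G=S53: 1 row → E = i ✓
G=S80: 3 rows → E takes values {u, t, j} — violation
G=S52: 1 row → E = m ✓
Two rows agree on G but differ on E, so G -> E does not hold.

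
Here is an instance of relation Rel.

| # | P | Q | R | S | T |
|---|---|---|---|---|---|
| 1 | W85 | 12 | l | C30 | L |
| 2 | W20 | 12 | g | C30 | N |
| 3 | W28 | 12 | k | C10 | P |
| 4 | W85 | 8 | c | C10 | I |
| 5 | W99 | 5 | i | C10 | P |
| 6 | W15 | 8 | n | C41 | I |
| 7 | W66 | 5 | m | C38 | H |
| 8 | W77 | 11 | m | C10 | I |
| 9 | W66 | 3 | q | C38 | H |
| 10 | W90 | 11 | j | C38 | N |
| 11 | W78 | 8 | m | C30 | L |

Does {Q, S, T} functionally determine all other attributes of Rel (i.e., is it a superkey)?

All 11 rows have distinct {Q, S, T} values, so {Q, S, T} → (all attributes) holds and {Q, S, T} is a superkey.

Yes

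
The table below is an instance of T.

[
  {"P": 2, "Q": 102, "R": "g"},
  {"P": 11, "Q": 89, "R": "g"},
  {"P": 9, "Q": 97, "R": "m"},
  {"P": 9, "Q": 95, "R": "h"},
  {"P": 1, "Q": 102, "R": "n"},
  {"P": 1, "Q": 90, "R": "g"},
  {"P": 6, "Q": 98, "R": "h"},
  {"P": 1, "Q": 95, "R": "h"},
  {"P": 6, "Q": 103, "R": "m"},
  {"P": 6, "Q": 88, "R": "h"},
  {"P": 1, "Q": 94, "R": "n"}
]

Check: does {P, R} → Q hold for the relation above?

(P=2, R=g): 1 row → Q = 102 ✓
(P=11, R=g): 1 row → Q = 89 ✓
(P=9, R=m): 1 row → Q = 97 ✓
(P=9, R=h): 1 row → Q = 95 ✓
(P=1, R=n): 2 rows → Q takes values {102, 94} — violation
(P=1, R=g): 1 row → Q = 90 ✓
(P=6, R=h): 2 rows → Q takes values {98, 88} — violation
(P=1, R=h): 1 row → Q = 95 ✓
(P=6, R=m): 1 row → Q = 103 ✓
Two rows agree on {P, R} but differ on Q, so {P, R} → Q does not hold.

No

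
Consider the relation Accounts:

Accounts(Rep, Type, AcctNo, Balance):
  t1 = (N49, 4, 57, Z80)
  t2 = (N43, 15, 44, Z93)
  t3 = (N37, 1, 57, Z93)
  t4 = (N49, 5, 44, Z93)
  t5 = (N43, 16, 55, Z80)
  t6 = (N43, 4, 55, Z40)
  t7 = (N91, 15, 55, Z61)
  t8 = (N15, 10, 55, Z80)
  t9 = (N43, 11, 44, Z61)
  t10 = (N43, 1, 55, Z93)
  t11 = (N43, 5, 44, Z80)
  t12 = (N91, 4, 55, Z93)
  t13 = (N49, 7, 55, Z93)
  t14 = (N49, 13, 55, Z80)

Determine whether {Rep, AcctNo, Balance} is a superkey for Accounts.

All 14 rows have distinct {Rep, AcctNo, Balance} values, so {Rep, AcctNo, Balance} → (all attributes) holds and {Rep, AcctNo, Balance} is a superkey.

Yes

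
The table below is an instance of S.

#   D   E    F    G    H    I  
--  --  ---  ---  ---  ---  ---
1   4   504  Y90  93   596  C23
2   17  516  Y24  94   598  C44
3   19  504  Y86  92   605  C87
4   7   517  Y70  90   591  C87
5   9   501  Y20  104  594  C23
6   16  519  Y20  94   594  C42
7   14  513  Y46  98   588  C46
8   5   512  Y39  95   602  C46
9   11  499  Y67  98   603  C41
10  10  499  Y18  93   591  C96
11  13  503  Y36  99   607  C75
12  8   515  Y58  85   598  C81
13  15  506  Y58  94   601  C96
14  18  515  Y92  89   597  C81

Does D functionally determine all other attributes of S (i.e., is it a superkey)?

All 14 rows have distinct D values, so D → (all attributes) holds and D is a superkey.

Yes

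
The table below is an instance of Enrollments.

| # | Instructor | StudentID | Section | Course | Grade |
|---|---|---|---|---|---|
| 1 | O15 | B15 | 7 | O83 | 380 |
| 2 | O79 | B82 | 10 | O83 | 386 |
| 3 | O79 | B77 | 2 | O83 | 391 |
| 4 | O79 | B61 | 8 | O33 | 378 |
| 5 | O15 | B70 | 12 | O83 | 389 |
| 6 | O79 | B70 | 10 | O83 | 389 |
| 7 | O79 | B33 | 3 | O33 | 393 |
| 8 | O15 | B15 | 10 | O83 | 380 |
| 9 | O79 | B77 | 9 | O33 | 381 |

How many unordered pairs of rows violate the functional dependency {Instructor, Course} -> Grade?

8

(Instructor=O15, Course=O83): violating pairs (1,5), (5,8) — 2 pairs.
(Instructor=O79, Course=O83): violating pairs (2,3), (2,6), (3,6) — 3 pairs.
(Instructor=O79, Course=O33): violating pairs (4,7), (4,9), (7,9) — 3 pairs.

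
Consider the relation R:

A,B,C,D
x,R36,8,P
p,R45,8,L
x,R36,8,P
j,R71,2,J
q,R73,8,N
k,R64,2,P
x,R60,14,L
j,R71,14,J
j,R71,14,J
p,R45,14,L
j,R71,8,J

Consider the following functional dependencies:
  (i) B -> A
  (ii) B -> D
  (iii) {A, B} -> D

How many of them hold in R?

(i) B -> A: every LHS value maps to a single RHS value — holds.
(ii) B -> D: every LHS value maps to a single RHS value — holds.
(iii) {A, B} -> D: every LHS value maps to a single RHS value — holds.
3 of the 3 dependencies hold.

3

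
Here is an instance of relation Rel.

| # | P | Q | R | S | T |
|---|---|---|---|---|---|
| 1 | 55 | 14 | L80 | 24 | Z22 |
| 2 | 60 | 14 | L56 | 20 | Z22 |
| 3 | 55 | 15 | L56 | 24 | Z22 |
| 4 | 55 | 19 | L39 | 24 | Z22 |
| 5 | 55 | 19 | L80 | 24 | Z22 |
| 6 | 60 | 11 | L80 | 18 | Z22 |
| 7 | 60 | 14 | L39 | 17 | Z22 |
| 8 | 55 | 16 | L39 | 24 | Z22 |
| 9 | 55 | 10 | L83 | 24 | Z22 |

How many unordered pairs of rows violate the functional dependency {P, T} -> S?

3

(P=55, T=Z22): all 6 rows agree on S — 0 pairs.
(P=60, T=Z22): violating pairs (2,6), (2,7), (6,7) — 3 pairs.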